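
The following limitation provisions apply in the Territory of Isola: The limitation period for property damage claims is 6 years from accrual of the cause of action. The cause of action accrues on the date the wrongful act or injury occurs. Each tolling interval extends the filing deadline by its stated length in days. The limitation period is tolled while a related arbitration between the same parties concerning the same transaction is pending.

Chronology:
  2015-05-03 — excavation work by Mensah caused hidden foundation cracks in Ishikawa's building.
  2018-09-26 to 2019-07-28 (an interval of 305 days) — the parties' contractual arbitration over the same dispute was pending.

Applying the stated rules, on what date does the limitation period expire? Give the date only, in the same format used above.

2022-03-04

The claim accrued on 2015-05-03, when the wrongful act occurred.
6 years from 2015-05-03 is 2021-05-03.
The pending related arbitration from 2018-09-26 to 2019-07-28 tolled the period for 305 days, extending the deadline to 2022-03-04.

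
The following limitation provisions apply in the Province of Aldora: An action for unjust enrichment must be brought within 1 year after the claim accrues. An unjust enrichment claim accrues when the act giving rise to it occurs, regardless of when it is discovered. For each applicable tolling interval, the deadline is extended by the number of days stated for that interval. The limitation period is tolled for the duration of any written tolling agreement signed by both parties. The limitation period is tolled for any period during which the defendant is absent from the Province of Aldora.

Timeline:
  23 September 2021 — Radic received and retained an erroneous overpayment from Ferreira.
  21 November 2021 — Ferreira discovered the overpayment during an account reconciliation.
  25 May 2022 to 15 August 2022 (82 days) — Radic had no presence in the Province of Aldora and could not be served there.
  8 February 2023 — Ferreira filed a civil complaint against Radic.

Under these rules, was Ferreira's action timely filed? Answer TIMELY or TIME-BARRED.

Because the rule ties accrual to occurrence, the claim accrued on 23 September 2021, not on the 21 November 2021 discovery date.
1 year from 23 September 2021 is 23 September 2022.
The period was tolled for 82 days by the defendant's absence from the jurisdiction (25 May 2022 to 15 August 2022), pushing the deadline to 14 December 2022.
Ferreira filed on 8 February 2023, after the 14 December 2022 deadline, so the action is time-barred.

TIME-BARRED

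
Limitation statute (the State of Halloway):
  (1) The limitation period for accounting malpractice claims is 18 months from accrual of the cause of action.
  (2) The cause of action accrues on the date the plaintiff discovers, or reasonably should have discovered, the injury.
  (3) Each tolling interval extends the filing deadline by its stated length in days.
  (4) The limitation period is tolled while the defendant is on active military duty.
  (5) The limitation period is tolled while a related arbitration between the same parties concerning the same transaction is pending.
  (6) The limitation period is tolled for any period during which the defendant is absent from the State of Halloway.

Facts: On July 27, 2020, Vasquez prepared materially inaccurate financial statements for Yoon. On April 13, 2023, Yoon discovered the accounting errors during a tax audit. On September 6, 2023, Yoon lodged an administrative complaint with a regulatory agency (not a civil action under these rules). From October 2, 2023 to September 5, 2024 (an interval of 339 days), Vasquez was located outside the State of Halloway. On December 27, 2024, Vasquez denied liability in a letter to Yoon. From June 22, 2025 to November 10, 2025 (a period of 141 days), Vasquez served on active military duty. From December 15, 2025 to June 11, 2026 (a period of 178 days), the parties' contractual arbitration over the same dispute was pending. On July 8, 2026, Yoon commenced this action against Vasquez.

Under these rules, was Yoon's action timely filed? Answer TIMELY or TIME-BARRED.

Under the discovery rule, the claim accrued on April 13, 2023, when Yoon discovered the injury — not on the July 27, 2020 date of the underlying act.
The untolled deadline — 18 months after April 13, 2023 — is October 13, 2024.
The defendant's absence from the jurisdiction from October 2, 2023 to September 5, 2024 tolled the period for 339 days, extending the deadline to September 17, 2025.
Because the defendant's active military service ran from June 22, 2025 to November 10, 2025, the deadline is extended by 141 days to February 5, 2026.
The pending related arbitration from December 15, 2025 to June 11, 2026 tolled the period for 178 days, extending the deadline to August 2, 2026.
None of the other events listed affects the running of the period under the stated rules.
The July 8, 2026 filing precedes the August 2, 2026 deadline; the claim is timely.

TIMELY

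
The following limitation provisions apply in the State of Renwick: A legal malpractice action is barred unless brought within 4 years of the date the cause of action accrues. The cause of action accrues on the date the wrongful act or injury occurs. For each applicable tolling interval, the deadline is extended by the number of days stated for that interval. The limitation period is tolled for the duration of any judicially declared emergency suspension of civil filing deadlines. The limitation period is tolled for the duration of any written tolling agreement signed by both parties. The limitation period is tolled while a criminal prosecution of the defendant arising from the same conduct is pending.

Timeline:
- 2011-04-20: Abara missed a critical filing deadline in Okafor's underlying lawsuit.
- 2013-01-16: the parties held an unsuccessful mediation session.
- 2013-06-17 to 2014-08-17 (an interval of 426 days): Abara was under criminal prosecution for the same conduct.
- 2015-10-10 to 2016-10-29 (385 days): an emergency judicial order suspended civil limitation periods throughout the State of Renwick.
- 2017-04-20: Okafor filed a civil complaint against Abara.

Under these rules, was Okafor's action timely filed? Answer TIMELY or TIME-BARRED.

TIMELY

The claim accrued on 2011-04-20, when the wrongful act occurred.
4 years from 2011-04-20 is 2015-04-20.
The period was tolled for 426 days by the pending criminal prosecution (2013-06-17 to 2014-08-17), pushing the deadline to 2016-06-19.
Because the emergency suspension of filing deadlines ran from 2015-10-10 to 2016-10-29, the deadline is extended by 385 days to 2017-07-09.
Nothing else in the chronology tolls or restarts the period.
The 2017-04-20 filing precedes the 2017-07-09 deadline; the claim is timely.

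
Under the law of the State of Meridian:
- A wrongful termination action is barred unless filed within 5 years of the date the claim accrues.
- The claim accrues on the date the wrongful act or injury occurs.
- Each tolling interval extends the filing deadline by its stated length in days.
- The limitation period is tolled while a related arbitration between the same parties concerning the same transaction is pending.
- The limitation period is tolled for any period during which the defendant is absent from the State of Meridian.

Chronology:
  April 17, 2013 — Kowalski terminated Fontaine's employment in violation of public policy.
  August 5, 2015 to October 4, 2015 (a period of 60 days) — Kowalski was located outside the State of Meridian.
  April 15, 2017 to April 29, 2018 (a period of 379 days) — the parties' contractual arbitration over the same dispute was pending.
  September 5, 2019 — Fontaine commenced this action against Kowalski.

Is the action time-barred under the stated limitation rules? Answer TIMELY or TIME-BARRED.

TIME-BARRED

The claim accrued on April 17, 2013, when the wrongful act occurred.
Adding the 5 years base period to April 17, 2013 gives a deadline of April 17, 2018, before any tolling.
The defendant's absence from the jurisdiction from August 5, 2015 to October 4, 2015 tolled the period for 60 days, extending the deadline to June 16, 2018.
Because the pending related arbitration ran from April 15, 2017 to April 29, 2018, the deadline is extended by 379 days to June 30, 2019.
The September 5, 2019 filing falls after the June 30, 2019 deadline; the claim is time-barred.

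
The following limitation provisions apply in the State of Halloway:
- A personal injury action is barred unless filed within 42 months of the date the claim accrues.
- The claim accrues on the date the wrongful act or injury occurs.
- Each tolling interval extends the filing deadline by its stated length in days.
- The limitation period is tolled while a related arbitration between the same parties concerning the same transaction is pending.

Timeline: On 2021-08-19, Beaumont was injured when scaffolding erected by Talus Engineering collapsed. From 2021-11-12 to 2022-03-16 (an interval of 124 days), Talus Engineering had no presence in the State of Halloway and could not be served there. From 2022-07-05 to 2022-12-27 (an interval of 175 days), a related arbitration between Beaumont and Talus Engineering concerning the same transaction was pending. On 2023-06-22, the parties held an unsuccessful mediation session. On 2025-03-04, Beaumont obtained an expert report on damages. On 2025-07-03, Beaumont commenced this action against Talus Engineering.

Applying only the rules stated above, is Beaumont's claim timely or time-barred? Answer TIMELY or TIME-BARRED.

The claim accrued on 2021-08-19, when the wrongful act occurred.
The untolled deadline — 42 months after 2021-08-19 — is 2025-02-19.
The pending related arbitration from 2022-07-05 to 2022-12-27 tolled the period for 175 days, extending the deadline to 2025-08-13.
No stated provision tolls the period for the defendant's absence, so the interval from 2021-11-12 to 2022-03-16 has no effect on the deadline.
The other events in the timeline have no effect on the limitation period under the stated rules.
Beaumont filed on 2025-07-03, before the 2025-08-13 deadline, so the action is timely.

TIMELY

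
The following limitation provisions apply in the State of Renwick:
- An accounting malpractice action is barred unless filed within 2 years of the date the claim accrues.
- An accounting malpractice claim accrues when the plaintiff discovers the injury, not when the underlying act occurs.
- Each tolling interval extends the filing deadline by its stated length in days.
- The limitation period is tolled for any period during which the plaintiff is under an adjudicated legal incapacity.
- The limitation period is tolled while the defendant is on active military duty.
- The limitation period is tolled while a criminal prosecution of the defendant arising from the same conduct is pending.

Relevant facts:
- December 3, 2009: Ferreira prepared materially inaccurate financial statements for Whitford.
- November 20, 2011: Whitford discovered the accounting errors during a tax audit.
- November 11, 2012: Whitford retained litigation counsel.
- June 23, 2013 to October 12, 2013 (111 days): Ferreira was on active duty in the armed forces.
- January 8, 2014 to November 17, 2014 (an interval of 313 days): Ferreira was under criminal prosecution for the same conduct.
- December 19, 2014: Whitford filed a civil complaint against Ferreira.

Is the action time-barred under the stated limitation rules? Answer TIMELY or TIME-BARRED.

TIMELY

Accrual is tied to discovery, so the period began on November 20, 2011 rather than on December 3, 2009 when the act occurred.
The untolled deadline — 2 years after November 20, 2011 — is November 20, 2013.
Because the defendant's active military service ran from June 23, 2013 to October 12, 2013, the deadline is extended by 111 days to March 11, 2014.
Because the pending criminal prosecution ran from January 8, 2014 to November 17, 2014, the deadline is extended by 313 days to January 18, 2015.
The other events in the timeline have no effect on the limitation period under the stated rules.
Whitford filed on December 19, 2014, before the January 18, 2015 deadline, so the action is timely.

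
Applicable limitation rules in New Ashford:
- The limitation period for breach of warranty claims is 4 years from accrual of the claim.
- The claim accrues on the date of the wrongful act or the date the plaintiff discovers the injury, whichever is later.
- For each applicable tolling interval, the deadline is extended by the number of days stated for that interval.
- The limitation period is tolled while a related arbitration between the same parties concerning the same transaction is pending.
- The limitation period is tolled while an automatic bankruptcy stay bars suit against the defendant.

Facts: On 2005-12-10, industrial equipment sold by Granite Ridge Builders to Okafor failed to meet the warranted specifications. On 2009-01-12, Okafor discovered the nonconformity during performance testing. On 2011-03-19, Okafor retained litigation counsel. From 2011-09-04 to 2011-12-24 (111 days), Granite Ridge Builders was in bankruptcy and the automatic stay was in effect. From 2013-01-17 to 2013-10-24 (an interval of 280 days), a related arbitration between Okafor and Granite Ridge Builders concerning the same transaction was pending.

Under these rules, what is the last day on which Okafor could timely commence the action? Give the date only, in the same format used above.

Because discovery on 2009-01-12 post-dates the 2005-12-10 act, accrual under the later-of rule falls on 2009-01-12.
Adding the 4 years base period to 2009-01-12 gives a deadline of 2013-01-12, before any tolling.
The automatic bankruptcy stay from 2011-09-04 to 2011-12-24 tolled the period for 111 days, extending the deadline to 2013-05-03.
The period was tolled for 280 days by the pending related arbitration (2013-01-17 to 2013-10-24), pushing the deadline to 2014-02-07.
Nothing else in the chronology tolls or restarts the period.

2014-02-07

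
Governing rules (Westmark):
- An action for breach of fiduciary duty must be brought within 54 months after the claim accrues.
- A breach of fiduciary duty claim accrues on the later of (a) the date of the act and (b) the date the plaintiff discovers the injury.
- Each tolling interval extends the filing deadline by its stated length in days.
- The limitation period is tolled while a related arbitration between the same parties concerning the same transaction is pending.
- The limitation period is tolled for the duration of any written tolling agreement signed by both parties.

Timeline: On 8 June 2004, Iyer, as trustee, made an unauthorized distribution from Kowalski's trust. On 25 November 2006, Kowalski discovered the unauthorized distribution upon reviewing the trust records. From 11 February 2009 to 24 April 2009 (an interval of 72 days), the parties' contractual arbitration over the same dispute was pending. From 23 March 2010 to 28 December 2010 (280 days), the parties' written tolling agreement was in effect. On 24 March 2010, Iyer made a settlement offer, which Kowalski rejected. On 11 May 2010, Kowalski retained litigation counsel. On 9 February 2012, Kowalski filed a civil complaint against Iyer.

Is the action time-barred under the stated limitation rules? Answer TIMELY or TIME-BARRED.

TIMELY

Taking the later of the act (8 June 2004) and discovery (25 November 2006), the claim accrued on 25 November 2006.
54 months from 25 November 2006 is 25 May 2011.
Because the pending related arbitration ran from 11 February 2009 to 24 April 2009, the deadline is extended by 72 days to 5 August 2011.
The period was tolled for 280 days by the written tolling agreement (23 March 2010 to 28 December 2010), pushing the deadline to 11 May 2012.
Nothing else in the chronology tolls or restarts the period.
Kowalski filed on 9 February 2012, before the 11 May 2012 deadline, so the action is timely.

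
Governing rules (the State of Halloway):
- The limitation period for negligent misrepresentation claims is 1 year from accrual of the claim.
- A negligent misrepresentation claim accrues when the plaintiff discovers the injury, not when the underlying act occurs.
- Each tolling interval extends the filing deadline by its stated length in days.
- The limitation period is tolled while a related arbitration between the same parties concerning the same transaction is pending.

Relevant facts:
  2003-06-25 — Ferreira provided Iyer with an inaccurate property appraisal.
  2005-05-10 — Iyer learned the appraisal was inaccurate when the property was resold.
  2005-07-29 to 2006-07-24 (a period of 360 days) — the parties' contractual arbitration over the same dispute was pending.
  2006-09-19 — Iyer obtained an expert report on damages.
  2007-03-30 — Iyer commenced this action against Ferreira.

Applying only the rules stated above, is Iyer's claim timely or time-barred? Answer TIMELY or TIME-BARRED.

TIMELY

The claim did not accrue until Iyer discovered the injury on 2005-05-10; the 2003-06-25 act date does not start the clock under the stated rule.
Adding the 1 year base period to 2005-05-10 gives a deadline of 2006-05-10, before any tolling.
Because the pending related arbitration ran from 2005-07-29 to 2006-07-24, the deadline is extended by 360 days to 2007-05-05.
Nothing else in the chronology tolls or restarts the period.
Filing on 2007-03-30 beat the 2007-05-05 deadline — the action is timely.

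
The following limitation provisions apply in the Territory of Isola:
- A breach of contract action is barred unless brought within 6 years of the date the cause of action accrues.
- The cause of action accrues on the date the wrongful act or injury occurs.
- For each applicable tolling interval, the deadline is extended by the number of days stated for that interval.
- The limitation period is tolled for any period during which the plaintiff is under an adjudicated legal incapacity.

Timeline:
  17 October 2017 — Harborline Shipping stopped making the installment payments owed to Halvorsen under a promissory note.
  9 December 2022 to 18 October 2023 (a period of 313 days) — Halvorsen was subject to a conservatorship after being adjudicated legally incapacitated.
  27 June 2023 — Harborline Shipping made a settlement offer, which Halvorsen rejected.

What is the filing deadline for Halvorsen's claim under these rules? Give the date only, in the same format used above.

25 August 2024

The limitation period began to run on 17 October 2017.
Adding the 6 years base period to 17 October 2017 gives a deadline of 17 October 2023, before any tolling.
The period was tolled for 313 days by the plaintiff's legal incapacity (9 December 2022 to 18 October 2023), pushing the deadline to 25 August 2024.
None of the other events listed affects the running of the period under the stated rules.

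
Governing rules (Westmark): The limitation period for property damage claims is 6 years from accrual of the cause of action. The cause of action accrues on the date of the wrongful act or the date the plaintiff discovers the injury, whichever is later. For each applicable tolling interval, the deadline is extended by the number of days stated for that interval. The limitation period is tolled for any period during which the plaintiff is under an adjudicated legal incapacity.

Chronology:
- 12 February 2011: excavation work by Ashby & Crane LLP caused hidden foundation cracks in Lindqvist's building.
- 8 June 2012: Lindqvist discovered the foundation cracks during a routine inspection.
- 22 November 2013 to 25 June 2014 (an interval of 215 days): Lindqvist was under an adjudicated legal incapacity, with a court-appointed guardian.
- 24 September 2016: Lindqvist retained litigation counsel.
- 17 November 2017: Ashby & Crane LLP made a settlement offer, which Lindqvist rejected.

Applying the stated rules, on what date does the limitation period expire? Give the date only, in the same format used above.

9 January 2019

Because discovery on 8 June 2012 post-dates the 12 February 2011 act, accrual under the later-of rule falls on 8 June 2012.
6 years from 8 June 2012 is 8 June 2018.
The period was tolled for 215 days by the plaintiff's legal incapacity (22 November 2013 to 25 June 2014), pushing the deadline to 9 January 2019.
Nothing else in the chronology tolls or restarts the period.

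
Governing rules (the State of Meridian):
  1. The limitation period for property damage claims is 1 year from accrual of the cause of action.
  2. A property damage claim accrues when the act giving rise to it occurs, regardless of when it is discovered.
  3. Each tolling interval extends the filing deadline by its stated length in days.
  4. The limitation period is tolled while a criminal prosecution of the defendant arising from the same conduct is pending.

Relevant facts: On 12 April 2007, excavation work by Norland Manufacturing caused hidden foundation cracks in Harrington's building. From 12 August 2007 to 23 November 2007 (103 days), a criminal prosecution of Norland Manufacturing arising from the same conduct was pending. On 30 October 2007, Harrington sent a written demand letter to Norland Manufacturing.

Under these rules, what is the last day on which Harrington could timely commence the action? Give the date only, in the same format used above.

24 July 2008

The claim accrued on 12 April 2007, when the wrongful act occurred.
1 year from 12 April 2007 is 12 April 2008.
Because the pending criminal prosecution ran from 12 August 2007 to 23 November 2007, the deadline is extended by 103 days to 24 July 2008.
None of the other events listed affects the running of the period under the stated rules.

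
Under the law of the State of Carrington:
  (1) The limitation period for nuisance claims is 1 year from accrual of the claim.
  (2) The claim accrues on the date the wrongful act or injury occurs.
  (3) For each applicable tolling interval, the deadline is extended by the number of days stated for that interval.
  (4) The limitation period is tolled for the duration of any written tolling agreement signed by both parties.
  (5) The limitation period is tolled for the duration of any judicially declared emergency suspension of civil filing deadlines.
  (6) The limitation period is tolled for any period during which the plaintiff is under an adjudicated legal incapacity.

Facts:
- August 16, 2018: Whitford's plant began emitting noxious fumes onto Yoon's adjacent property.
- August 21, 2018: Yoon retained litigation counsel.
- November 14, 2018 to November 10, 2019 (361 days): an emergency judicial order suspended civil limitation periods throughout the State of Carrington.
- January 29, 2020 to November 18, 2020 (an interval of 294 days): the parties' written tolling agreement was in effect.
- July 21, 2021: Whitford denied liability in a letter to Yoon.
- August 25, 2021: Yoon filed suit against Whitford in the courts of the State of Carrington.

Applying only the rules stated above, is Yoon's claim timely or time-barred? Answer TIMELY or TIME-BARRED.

TIME-BARRED

The limitation period began to run on August 16, 2018.
1 year from August 16, 2018 is August 16, 2019.
The period was tolled for 361 days by the emergency suspension of filing deadlines (November 14, 2018 to November 10, 2019), pushing the deadline to August 11, 2020.
The period was tolled for 294 days by the written tolling agreement (January 29, 2020 to November 18, 2020), pushing the deadline to June 1, 2021.
None of the other events listed affects the running of the period under the stated rules.
Filing on August 25, 2021 missed the June 1, 2021 deadline — the action is time-barred.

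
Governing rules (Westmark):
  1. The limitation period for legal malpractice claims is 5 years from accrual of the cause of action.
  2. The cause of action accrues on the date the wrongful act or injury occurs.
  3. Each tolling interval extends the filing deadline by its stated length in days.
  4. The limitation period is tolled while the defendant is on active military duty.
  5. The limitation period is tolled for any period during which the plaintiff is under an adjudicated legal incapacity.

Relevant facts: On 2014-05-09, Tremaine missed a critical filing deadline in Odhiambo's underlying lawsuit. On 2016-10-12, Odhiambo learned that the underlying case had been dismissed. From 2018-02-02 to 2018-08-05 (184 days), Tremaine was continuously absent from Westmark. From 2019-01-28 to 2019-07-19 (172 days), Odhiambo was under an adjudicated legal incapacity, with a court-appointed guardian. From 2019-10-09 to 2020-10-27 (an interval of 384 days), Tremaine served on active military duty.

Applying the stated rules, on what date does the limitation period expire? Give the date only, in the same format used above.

The claim accrued on 2014-05-09, when the wrongful act occurred; under the stated occurrence rule the 2016-10-12 discovery does not delay accrual.
5 years from 2014-05-09 is 2019-05-09.
The plaintiff's legal incapacity from 2019-01-28 to 2019-07-19 tolled the period for 172 days, extending the deadline to 2019-10-28.
The period was tolled for 384 days by the defendant's active military service (2019-10-09 to 2020-10-27), pushing the deadline to 2020-11-15.
Although the defendant's absence ran from 2018-02-02 to 2018-08-05, the stated rules do not make that a tolling event, so it is disregarded.

2020-11-15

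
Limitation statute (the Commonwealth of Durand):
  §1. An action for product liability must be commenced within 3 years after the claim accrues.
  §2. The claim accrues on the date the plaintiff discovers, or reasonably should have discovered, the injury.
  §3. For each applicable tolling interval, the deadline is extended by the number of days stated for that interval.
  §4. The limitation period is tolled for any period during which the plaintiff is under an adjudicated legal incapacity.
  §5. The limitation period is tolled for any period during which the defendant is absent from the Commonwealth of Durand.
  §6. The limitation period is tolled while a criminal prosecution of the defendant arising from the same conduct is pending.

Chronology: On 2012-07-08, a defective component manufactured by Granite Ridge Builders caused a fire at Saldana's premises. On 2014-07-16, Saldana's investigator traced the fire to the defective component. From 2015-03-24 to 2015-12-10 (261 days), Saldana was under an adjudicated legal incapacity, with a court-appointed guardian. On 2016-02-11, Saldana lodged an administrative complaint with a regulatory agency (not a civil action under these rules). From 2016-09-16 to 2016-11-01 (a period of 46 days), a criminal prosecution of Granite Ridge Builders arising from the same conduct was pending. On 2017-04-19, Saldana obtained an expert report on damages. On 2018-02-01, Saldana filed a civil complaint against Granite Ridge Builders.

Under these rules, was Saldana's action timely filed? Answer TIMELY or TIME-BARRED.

Accrual is tied to discovery, so the period began on 2014-07-16 rather than on 2012-07-08 when the act occurred.
The untolled deadline — 3 years after 2014-07-16 — is 2017-07-16.
The plaintiff's legal incapacity from 2015-03-24 to 2015-12-10 tolled the period for 261 days, extending the deadline to 2018-04-03.
The period was tolled for 46 days by the pending criminal prosecution (2016-09-16 to 2016-11-01), pushing the deadline to 2018-05-19.
The other events in the timeline have no effect on the limitation period under the stated rules.
Filing on 2018-02-01 beat the 2018-05-19 deadline — the action is timely.

TIMELY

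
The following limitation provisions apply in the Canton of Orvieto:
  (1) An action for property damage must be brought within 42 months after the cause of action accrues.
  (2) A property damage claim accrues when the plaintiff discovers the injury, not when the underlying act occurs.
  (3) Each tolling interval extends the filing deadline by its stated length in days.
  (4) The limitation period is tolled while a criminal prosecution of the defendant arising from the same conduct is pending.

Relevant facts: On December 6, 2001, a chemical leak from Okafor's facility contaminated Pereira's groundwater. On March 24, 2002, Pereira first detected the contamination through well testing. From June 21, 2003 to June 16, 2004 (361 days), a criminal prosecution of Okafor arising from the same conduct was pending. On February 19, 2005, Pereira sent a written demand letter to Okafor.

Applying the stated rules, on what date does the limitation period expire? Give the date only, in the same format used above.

September 20, 2006

The claim did not accrue until Pereira discovered the injury on March 24, 2002; the December 6, 2001 act date does not start the clock under the stated rule.
Adding the 42 months base period to March 24, 2002 gives a deadline of September 24, 2005, before any tolling.
Because the pending criminal prosecution ran from June 21, 2003 to June 16, 2004, the deadline is extended by 361 days to September 20, 2006.
None of the other events listed affects the running of the period under the stated rules.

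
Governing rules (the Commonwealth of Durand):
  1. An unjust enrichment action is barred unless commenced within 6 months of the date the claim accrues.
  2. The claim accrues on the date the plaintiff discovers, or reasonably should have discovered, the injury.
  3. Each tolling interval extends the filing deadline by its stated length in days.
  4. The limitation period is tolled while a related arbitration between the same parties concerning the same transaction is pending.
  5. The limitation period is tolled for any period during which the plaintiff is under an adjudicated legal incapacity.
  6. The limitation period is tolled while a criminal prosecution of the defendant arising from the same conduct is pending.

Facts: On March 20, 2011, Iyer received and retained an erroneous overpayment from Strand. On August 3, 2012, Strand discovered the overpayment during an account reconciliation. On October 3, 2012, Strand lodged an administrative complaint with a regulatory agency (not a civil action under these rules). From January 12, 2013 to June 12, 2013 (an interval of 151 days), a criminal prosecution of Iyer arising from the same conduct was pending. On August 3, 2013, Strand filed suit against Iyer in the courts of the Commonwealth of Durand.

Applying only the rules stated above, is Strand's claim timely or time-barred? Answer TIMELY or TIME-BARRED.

Under the discovery rule, the claim accrued on August 3, 2012, when Strand discovered the injury — not on the March 20, 2011 date of the underlying act.
6 months from August 3, 2012 is February 3, 2013.
Because the pending criminal prosecution ran from January 12, 2013 to June 12, 2013, the deadline is extended by 151 days to July 4, 2013.
Nothing else in the chronology tolls or restarts the period.
Strand filed on August 3, 2013, after the July 4, 2013 deadline, so the action is time-barred.

TIME-BARRED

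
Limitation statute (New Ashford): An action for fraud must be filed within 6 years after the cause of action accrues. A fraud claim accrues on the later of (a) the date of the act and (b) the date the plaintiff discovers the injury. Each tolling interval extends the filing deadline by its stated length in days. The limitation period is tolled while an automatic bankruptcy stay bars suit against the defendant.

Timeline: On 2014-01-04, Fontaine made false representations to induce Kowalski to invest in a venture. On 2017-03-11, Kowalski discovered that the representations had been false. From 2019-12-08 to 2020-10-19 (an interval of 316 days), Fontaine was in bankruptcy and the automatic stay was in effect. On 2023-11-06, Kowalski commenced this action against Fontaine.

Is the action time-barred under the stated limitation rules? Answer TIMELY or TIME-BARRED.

TIMELY

The claim accrued on 2017-03-11 — the later of the 2014-01-04 act and the 2017-03-11 discovery.
6 years from 2017-03-11 is 2023-03-11.
Because the automatic bankruptcy stay ran from 2019-12-08 to 2020-10-19, the deadline is extended by 316 days to 2024-01-21.
The 2023-11-06 filing precedes the 2024-01-21 deadline; the claim is timely.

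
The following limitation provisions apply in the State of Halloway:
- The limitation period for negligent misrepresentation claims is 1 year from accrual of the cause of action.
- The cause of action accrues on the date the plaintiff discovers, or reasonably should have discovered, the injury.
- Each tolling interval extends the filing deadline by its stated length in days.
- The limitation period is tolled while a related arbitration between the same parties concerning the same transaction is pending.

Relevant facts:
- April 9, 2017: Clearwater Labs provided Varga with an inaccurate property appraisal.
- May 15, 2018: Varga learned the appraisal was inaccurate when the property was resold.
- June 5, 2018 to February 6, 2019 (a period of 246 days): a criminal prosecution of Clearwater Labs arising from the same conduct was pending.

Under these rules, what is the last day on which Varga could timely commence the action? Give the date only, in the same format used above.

Under the discovery rule, the claim accrued on May 15, 2018, when Varga discovered the injury — not on the April 9, 2017 date of the underlying act.
The untolled deadline — 1 year after May 15, 2018 — is May 15, 2019.
The pending criminal prosecution from June 5, 2018 to February 6, 2019 does not toll the period, because no stated rule makes a criminal prosecution a tolling event.

May 15, 2019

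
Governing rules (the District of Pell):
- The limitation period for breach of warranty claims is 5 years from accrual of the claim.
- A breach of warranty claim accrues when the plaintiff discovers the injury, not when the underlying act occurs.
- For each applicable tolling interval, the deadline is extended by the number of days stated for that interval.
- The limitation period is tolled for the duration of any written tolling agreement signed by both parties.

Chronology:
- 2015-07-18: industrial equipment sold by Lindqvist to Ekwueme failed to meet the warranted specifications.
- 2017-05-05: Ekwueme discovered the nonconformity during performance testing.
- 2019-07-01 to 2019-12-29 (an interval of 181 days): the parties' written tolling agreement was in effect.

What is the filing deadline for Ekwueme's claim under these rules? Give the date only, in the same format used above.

2022-11-02

Accrual is tied to discovery, so the period began on 2017-05-05 rather than on 2015-07-18 when the act occurred.
5 years from 2017-05-05 is 2022-05-05.
Because the written tolling agreement ran from 2019-07-01 to 2019-12-29, the deadline is extended by 181 days to 2022-11-02.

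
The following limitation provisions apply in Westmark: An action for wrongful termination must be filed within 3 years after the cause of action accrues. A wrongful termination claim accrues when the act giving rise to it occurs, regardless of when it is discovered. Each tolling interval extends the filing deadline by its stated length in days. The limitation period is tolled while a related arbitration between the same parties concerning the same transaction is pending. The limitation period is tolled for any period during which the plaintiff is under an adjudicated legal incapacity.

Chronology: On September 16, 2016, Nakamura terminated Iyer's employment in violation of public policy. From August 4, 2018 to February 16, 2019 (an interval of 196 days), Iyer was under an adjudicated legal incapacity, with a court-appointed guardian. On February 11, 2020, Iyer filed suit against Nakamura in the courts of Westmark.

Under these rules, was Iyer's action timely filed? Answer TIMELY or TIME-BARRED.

The limitation period began to run on September 16, 2016.
The untolled deadline — 3 years after September 16, 2016 — is September 16, 2019.
The period was tolled for 196 days by the plaintiff's legal incapacity (August 4, 2018 to February 16, 2019), pushing the deadline to March 30, 2020.
Filing on February 11, 2020 beat the March 30, 2020 deadline — the action is timely.

TIMELY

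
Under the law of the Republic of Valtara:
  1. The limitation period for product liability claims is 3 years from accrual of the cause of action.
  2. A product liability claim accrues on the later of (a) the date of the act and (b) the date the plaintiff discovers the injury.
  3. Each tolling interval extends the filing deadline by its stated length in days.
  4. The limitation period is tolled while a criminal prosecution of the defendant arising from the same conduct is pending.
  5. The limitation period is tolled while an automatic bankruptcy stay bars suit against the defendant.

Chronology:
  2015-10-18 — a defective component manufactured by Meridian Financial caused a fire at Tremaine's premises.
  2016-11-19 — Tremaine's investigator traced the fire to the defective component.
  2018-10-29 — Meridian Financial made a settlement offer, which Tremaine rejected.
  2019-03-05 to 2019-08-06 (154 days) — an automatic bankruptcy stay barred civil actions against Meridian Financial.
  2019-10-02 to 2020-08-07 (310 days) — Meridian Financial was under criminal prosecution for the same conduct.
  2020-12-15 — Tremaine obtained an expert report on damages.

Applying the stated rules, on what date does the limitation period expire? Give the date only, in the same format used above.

The claim accrued on 2016-11-19 — the later of the 2015-10-18 act and the 2016-11-19 discovery.
The untolled deadline — 3 years after 2016-11-19 — is 2019-11-19.
The automatic bankruptcy stay from 2019-03-05 to 2019-08-06 tolled the period for 154 days, extending the deadline to 2020-04-21.
The pending criminal prosecution from 2019-10-02 to 2020-08-07 tolled the period for 310 days, extending the deadline to 2021-02-25.
The other events in the timeline have no effect on the limitation period under the stated rules.

2021-02-25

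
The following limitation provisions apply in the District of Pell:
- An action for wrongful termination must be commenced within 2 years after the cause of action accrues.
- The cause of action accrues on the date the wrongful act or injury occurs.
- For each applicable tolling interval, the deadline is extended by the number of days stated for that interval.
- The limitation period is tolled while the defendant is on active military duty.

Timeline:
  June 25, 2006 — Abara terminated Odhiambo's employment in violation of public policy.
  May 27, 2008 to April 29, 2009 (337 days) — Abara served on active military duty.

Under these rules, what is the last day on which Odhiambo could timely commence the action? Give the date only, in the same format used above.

May 28, 2009

The limitation period began to run on June 25, 2006.
2 years from June 25, 2006 is June 25, 2008.
The period was tolled for 337 days by the defendant's active military service (May 27, 2008 to April 29, 2009), pushing the deadline to May 28, 2009.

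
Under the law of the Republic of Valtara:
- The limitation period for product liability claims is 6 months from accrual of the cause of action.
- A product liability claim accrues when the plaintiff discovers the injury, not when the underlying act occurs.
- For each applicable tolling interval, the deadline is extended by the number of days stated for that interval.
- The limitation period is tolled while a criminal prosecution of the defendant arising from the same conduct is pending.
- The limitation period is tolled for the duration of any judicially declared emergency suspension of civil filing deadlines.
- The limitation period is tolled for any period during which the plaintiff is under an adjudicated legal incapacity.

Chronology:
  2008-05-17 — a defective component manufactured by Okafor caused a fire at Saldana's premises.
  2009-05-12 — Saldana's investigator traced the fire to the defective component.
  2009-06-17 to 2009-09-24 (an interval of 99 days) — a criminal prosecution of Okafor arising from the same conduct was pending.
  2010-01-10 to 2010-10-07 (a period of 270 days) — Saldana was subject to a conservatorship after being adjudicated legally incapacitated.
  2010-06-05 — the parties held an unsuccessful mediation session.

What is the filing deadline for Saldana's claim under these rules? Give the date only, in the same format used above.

The claim did not accrue until Saldana discovered the injury on 2009-05-12; the 2008-05-17 act date does not start the clock under the stated rule.
The untolled deadline — 6 months after 2009-05-12 — is 2009-11-12.
Because the pending criminal prosecution ran from 2009-06-17 to 2009-09-24, the deadline is extended by 99 days to 2010-02-19.
The plaintiff's legal incapacity from 2010-01-10 to 2010-10-07 tolled the period for 270 days, extending the deadline to 2010-11-16.
The other events in the timeline have no effect on the limitation period under the stated rules.

2010-11-16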